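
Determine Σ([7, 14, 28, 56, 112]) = 217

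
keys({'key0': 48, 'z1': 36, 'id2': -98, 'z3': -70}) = ['key0', 'z1', 'id2', 'z3']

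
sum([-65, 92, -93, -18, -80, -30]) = (-65) + 92 + (-93) + (-18) + (-80) + (-30)
= -194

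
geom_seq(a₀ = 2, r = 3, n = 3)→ a_0 = 2*3^0 = 2
a_1 = 2*3^1 = 6
a_2 = 2*3^2 = 18
= [2, 6, 18]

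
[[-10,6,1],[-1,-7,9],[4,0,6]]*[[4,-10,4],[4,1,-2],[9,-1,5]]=[[-7, 105, -47], [49, -6, 55], [70, -46, 46]]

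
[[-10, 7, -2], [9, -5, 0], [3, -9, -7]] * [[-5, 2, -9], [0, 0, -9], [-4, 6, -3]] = [[58, -32, 33], [-45, 18, -36], [13, -36, 75]]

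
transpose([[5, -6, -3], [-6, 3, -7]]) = [[5, -6], [-6, 3], [-3, -7]]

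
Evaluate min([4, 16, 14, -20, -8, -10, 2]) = -20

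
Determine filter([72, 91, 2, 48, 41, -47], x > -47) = [72, 91, 2, 48, 41]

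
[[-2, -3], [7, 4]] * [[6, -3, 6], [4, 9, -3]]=C[0][0] = (-2)*(6) + (-3)*(4) = -24
C[0][1] = (-2)*(-3) + (-3)*(9) = -21
C[0][2] = (-2)*(6) + (-3)*(-3) = -3
C[1][0] = (7)*(6) + (4)*(4) = 58
C[1][1] = (7)*(-3) + (4)*(9) = 15
C[1][2] = (7)*(6) + (4)*(-3) = 30
= [[-24, -21, -3], [58, 15, 30]]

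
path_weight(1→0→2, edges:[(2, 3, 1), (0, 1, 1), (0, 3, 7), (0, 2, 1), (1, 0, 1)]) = 2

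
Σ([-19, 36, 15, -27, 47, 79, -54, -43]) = (-19) + 36 + 15 + (-27) + 47 + 79 + (-54) + (-43)
= 34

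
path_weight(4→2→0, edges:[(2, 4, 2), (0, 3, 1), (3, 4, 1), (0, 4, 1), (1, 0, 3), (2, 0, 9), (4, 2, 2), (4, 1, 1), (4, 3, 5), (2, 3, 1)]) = w(4→2)=2 + w(2→0)=9
= 11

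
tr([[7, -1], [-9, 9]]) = diagonal: 7 + 9
= 16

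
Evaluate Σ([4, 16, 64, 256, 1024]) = 1364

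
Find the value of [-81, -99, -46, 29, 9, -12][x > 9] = keep x where x > 9: -81✗, -99✗, -46✗, 29✓, 9✗, -12✗
= [29]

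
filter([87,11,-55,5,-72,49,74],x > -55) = [87, 11, 5, 49, 74]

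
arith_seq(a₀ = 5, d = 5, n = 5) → [5, 10, 15, 20, 25]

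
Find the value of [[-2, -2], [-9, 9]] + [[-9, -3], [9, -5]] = [[-11, -5], [0, 4]]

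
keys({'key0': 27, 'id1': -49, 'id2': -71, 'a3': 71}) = ['key0', 'id1', 'id2', 'a3']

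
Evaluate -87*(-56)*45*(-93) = -20389320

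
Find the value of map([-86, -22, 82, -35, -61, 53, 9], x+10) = -86+10=-76, -22+10=-12, 82+10=92, -35+10=-25, -61+10=-51, 53+10=63, 9+10=19
= [-76, -12, 92, -25, -51, 63, 19]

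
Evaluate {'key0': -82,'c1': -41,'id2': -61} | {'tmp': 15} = {'key0': -82, 'c1': -41, 'id2': -61, 'tmp': 15}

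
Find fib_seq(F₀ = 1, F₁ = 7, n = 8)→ F_2 = F_1 + F_0 = 8
F_3 = F_2 + F_1 = 15
F_4 = F_3 + F_2 = 23
...
= [1, 7, 8, 15, 23, 38, 61, 99]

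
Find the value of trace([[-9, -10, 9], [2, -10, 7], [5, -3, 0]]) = diagonal: (-9) + (-10) + 0
= -19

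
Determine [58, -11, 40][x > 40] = keep x where x > 40: 58✓, -11✗, 40✗
= [58]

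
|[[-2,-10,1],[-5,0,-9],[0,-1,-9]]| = (1)*(-2)*det([[0, -9], [-1, -9]]) + (-1)*(-10)*det([[-5, -9], [0, -9]]) + (1)*(1)*det([[-5, 0], [0, -1]])
= 18 + 450 + 5
= 473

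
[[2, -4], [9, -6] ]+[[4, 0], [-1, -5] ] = [[6, -4], [8, -11]]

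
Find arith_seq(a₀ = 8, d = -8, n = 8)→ a_0 = 8 + 0*-8 = 8
a_1 = 8 + 1*-8 = 0
a_2 = 8 + 2*-8 = -8
...
= [8, 0, -8, -16, -24, -32, -40, -48]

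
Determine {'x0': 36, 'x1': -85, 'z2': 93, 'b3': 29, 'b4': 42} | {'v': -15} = {'x0': 36, 'x1': -85, 'z2': 93, 'b3': 29, 'b4': 42, 'v': -15}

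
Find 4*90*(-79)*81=-2303640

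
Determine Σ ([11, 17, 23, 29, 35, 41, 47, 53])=11 + 17 + 23 + 29 + 35 + 41 + 47 + 53
= 256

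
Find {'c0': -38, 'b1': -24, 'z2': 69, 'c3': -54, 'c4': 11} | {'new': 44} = {'c0': -38, 'b1': -24, 'z2': 69, 'c3': -54, 'c4': 11, 'new': 44}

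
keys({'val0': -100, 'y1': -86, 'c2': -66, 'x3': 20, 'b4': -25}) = ['val0', 'y1', 'c2', 'x3', 'b4']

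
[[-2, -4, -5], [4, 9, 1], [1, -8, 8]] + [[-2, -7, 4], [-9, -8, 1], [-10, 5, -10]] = [[-4, -11, -1], [-5, 1, 2], [-9, -3, -2]]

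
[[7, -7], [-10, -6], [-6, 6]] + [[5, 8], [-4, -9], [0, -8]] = [[12, 1], [-14, -15], [-6, -2]]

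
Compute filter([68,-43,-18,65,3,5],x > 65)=[68]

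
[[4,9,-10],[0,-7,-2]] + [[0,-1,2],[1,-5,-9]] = [[4, 8, -8], [1, -12, -11]]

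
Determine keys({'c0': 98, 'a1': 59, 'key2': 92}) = ['c0', 'a1', 'key2']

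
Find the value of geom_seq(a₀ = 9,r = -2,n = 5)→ a_0 = 9*(-2)^0 = 9
a_1 = 9*(-2)^1 = -18
a_2 = 9*(-2)^2 = 36
...
= [9, -18, 36, -72, 144]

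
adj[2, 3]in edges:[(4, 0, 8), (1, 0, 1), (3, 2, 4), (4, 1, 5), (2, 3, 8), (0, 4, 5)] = 8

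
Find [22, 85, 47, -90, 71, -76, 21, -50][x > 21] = [22, 85, 47, 71]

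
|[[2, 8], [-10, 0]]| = (2)*(0) - (8)*(-10)
= 80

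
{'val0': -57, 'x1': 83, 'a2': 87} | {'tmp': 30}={'val0': -57, 'x1': 83, 'a2': 87, 'tmp': 30}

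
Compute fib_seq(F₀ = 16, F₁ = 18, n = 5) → F_2 = F_1 + F_0 = 34
F_3 = F_2 + F_1 = 52
F_4 = F_3 + F_2 = 86
= [16, 18, 34, 52, 86]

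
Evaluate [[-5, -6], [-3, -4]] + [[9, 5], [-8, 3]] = [[4, -1], [-11, -1]]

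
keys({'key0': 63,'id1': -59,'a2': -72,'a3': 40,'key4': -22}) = ['key0', 'id1', 'a2', 'a3', 'key4']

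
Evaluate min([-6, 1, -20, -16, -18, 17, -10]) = -20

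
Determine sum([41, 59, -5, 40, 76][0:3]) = 95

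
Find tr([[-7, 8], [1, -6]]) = diagonal: (-7) + (-6)
= -13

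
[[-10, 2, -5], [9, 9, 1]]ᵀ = [[-10, 9], [2, 9], [-5, 1]]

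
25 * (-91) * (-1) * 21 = 47775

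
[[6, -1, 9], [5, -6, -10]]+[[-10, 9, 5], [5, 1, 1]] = [[-4, 8, 14], [10, -5, -9]]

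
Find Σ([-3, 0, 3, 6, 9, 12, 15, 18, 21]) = 81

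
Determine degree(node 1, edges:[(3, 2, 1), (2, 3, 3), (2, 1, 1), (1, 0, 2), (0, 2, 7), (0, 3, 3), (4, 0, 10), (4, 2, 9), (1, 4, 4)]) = incident: (2,1), (1,0), (1,4)
= 3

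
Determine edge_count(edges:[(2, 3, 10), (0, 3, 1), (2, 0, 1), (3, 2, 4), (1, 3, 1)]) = 5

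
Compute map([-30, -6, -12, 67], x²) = (-30)²=900, (-6)²=36, (-12)²=144, (67)²=4489
= [900, 36, 144, 4489]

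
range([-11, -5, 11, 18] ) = 29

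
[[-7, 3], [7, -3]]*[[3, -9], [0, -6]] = C[0][0] = (-7)*(3) + (3)*(0) = -21
C[0][1] = (-7)*(-9) + (3)*(-6) = 45
C[1][0] = (7)*(3) + (-3)*(0) = 21
C[1][1] = (7)*(-9) + (-3)*(-6) = -45
= [[-21, 45], [21, -45]]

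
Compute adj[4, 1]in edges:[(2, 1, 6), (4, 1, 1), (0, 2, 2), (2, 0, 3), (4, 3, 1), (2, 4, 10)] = 1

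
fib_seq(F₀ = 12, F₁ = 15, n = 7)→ [12, 15, 27, 42, 69, 111, 180]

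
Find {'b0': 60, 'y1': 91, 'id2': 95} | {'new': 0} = {'b0': 60, 'y1': 91, 'id2': 95, 'new': 0}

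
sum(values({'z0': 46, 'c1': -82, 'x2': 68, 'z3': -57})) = 46 + (-82) + 68 + (-57)
= -25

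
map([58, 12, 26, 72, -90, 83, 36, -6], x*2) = [116, 24, 52, 144, -180, 166, 72, -12]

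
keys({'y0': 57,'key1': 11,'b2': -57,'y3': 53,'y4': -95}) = ['y0', 'key1', 'b2', 'y3', 'y4']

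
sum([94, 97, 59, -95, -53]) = 94 + 97 + 59 + (-95) + (-53)
= 102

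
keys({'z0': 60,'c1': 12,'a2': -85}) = ['z0', 'c1', 'a2']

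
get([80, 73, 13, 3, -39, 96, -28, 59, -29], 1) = 73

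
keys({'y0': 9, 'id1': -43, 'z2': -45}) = ['y0', 'id1', 'z2']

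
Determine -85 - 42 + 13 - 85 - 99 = -298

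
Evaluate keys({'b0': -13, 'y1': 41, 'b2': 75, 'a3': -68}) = ['b0', 'y1', 'b2', 'a3']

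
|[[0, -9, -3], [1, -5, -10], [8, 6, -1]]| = (1)*(0)*det([[-5, -10], [6, -1]]) + (-1)*(-9)*det([[1, -10], [8, -1]]) + (1)*(-3)*det([[1, -5], [8, 6]])
= 0 + 711 + -138
= 573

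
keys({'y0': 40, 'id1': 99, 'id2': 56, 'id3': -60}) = ['y0', 'id1', 'id2', 'id3']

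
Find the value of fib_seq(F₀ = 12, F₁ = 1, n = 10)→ F_2 = F_1 + F_0 = 13
F_3 = F_2 + F_1 = 14
F_4 = F_3 + F_2 = 27
...
= [12, 1, 13, 14, 27, 41, 68, 109, 177, 286]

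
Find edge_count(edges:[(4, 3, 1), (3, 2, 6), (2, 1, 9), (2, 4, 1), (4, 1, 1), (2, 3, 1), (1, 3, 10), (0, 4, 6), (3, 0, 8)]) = 9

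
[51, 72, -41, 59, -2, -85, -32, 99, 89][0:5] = [51, 72, -41, 59, -2]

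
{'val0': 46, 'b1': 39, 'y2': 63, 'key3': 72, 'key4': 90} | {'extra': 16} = {'val0': 46, 'b1': 39, 'y2': 63, 'key3': 72, 'key4': 90, 'extra': 16}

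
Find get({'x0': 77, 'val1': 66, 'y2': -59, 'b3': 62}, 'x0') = 77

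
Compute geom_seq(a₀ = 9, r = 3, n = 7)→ a_0 = 9*3^0 = 9
a_1 = 9*3^1 = 27
a_2 = 9*3^2 = 81
...
= [9, 27, 81, 243, 729, 2187, 6561]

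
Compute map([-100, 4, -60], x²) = [10000, 16, 3600]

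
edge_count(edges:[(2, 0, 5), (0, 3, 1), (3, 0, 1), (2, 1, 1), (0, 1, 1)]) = 5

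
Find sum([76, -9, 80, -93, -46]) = 8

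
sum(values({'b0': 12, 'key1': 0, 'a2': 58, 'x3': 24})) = 12 + 0 + 58 + 24
= 94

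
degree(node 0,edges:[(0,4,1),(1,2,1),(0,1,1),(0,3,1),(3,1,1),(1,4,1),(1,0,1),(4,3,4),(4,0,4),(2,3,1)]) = incident: (0,4), (0,1), (0,3), (1,0), (4,0)
= 5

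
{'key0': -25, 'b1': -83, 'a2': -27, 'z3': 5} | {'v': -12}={'key0': -25, 'b1': -83, 'a2': -27, 'z3': 5, 'v': -12}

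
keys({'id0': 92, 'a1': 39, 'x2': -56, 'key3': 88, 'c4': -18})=['id0', 'a1', 'x2', 'key3', 'c4']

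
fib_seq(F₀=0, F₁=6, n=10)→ [0, 6, 6, 12, 18, 30, 48, 78, 126, 204]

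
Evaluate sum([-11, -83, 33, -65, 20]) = -106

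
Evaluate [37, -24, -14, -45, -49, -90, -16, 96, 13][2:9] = [-14, -45, -49, -90, -16, 96, 13]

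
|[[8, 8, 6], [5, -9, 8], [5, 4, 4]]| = 6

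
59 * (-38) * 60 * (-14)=1883280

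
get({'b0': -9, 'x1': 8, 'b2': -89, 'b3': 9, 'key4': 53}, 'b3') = 9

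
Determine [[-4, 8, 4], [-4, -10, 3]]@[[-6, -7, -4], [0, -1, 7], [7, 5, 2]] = C[0][0] = (-4)*(-6) + (8)*(0) + (4)*(7) = 52
C[0][1] = (-4)*(-7) + (8)*(-1) + (4)*(5) = 40
C[0][2] = (-4)*(-4) + (8)*(7) + (4)*(2) = 80
C[1][0] = (-4)*(-6) + (-10)*(0) + (3)*(7) = 45
C[1][1] = (-4)*(-7) + (-10)*(-1) + (3)*(5) = 53
C[1][2] = (-4)*(-4) + (-10)*(7) + (3)*(2) = -48
= [[52, 40, 80], [45, 53, -48]]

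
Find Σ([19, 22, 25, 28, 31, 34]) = 19 + 22 + 25 + 28 + 31 + 34
= 159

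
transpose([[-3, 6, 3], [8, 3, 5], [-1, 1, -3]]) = [[-3, 8, -1], [6, 3, 1], [3, 5, -3]]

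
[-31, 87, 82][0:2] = [-31, 87]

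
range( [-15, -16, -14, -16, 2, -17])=19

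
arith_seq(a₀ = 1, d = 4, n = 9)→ a_0 = 1 + 0*4 = 1
a_1 = 1 + 1*4 = 5
a_2 = 1 + 2*4 = 9
...
= [1, 5, 9, 13, 17, 21, 25, 29, 33]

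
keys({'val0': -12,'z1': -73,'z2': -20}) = ['val0', 'z1', 'z2']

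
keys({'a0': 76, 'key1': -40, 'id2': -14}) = ['a0', 'key1', 'id2']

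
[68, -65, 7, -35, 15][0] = 68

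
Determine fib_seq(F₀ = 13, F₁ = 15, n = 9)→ [13, 15, 28, 43, 71, 114, 185, 299, 484]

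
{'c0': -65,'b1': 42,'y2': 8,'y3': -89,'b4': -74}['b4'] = -74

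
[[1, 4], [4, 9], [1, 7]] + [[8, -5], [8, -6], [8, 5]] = [[9, -1], [12, 3], [9, 12]]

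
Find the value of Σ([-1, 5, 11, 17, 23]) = (-1) + 5 + 11 + 17 + 23
= 55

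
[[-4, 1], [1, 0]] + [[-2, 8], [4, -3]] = [[-6, 9], [5, -3]]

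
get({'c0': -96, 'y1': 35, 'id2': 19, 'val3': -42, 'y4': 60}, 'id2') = 19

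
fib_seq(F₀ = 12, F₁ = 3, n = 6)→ [12, 3, 15, 18, 33, 51]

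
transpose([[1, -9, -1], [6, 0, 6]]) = [[1, 6], [-9, 0], [-1, 6]]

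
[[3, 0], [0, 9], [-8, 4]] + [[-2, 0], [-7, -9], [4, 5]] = [[1, 0], [-7, 0], [-4, 9]]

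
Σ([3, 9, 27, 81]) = 3 + 9 + 27 + 81
= 120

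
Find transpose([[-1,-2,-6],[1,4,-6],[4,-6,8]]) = [[-1, 1, 4], [-2, 4, -6], [-6, -6, 8]]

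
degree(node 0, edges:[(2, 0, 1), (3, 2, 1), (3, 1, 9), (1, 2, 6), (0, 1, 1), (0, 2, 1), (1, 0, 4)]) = 4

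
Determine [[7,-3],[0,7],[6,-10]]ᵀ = [[7, 0, 6], [-3, 7, -10]]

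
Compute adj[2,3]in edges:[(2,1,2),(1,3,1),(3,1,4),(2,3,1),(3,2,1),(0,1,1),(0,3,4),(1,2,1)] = 1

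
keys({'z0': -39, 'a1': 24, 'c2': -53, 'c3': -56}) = ['z0', 'a1', 'c2', 'c3']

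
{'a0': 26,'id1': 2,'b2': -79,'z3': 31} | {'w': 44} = {'a0': 26, 'id1': 2, 'b2': -79, 'z3': 31, 'w': 44}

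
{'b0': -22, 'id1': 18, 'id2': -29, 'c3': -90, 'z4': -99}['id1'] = 18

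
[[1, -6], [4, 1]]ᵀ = [[1, 4], [-6, 1]]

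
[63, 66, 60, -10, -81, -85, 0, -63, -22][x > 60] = [63, 66]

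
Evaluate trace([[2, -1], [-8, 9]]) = 11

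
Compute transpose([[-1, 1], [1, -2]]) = [[-1, 1], [1, -2]]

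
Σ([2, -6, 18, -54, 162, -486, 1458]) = 1094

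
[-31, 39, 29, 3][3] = 3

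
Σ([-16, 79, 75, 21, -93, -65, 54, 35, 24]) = (-16) + 79 + 75 + 21 + (-93) + (-65) + 54 + 35 + 24
= 114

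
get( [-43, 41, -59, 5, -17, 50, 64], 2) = -59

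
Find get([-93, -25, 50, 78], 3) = 78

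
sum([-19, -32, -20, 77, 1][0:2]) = slice → [-19, -32]
(-19) + (-32)
= -51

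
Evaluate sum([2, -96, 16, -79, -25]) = -182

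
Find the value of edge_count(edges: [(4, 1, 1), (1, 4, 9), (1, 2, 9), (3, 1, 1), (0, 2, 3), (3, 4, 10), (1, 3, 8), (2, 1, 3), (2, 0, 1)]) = 9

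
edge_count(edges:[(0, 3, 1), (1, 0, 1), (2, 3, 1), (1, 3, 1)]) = 4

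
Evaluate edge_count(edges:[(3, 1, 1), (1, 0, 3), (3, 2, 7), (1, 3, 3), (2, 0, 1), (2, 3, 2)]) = 6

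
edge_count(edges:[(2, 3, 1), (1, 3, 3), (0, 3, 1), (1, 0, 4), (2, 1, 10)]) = 5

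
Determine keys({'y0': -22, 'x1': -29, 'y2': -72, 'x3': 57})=['y0', 'x1', 'y2', 'x3']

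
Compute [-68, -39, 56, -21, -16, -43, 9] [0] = -68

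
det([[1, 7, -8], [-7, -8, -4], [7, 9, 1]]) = (1)*(1)*det([[-8, -4], [9, 1]]) + (-1)*(7)*det([[-7, -4], [7, 1]]) + (1)*(-8)*det([[-7, -8], [7, 9]])
= 28 + -147 + 56
= -63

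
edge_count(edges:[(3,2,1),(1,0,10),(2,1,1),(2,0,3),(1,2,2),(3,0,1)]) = 6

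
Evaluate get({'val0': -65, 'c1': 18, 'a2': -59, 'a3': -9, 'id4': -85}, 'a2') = -59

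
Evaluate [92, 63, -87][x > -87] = [92, 63]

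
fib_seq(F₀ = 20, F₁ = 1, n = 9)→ F_2 = F_1 + F_0 = 21
F_3 = F_2 + F_1 = 22
F_4 = F_3 + F_2 = 43
...
= [20, 1, 21, 22, 43, 65, 108, 173, 281]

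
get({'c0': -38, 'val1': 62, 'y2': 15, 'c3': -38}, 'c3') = -38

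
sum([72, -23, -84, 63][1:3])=-107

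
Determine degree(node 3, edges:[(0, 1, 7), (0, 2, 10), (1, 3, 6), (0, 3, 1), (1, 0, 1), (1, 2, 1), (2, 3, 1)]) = 3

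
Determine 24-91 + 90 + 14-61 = -24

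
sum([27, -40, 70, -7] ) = 27 + (-40) + 70 + (-7)
= 50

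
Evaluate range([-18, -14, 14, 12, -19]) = 33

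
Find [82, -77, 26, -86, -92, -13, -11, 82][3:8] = [-86, -92, -13, -11, 82]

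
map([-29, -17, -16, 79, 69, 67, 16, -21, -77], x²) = (-29)²=841, (-17)²=289, (-16)²=256, (79)²=6241, (69)²=4761, (67)²=4489, (16)²=256, (-21)²=441, (-77)²=5929
= [841, 289, 256, 6241, 4761, 4489, 256, 441, 5929]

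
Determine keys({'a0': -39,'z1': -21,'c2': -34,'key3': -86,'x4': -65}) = ['a0', 'z1', 'c2', 'key3', 'x4']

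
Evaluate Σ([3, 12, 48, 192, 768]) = 1023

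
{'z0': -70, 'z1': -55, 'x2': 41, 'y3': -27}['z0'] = -70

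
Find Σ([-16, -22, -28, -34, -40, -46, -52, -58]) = -296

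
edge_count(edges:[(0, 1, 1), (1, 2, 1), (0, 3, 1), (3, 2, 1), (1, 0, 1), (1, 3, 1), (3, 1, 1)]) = 7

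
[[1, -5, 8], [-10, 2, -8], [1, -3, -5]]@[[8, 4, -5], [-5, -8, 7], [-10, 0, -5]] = C[0][0] = (1)*(8) + (-5)*(-5) + (8)*(-10) = -47
C[0][1] = (1)*(4) + (-5)*(-8) + (8)*(0) = 44
C[0][2] = (1)*(-5) + (-5)*(7) + (8)*(-5) = -80
C[1][0] = (-10)*(8) + (2)*(-5) + (-8)*(-10) = -10
C[1][1] = (-10)*(4) + (2)*(-8) + (-8)*(0) = -56
C[1][2] = (-10)*(-5) + (2)*(7) + (-8)*(-5) = 104
... (3 more cells)
= [[-47, 44, -80], [-10, -56, 104], [73, 28, -1]]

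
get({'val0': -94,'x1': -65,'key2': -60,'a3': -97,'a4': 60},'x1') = -65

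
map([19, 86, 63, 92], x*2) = 19*2=38, 86*2=172, 63*2=126, 92*2=184
= [38, 172, 126, 184]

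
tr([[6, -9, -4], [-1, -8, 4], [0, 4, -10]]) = diagonal: 6 + (-8) + (-10)
= -12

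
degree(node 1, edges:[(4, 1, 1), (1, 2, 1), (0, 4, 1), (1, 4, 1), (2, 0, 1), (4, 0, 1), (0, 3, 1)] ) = incident: (4,1), (1,2), (1,4)
= 3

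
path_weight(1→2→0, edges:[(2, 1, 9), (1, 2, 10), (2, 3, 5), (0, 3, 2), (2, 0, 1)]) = 11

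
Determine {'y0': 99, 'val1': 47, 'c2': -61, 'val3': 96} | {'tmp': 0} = {'y0': 99, 'val1': 47, 'c2': -61, 'val3': 96, 'tmp': 0}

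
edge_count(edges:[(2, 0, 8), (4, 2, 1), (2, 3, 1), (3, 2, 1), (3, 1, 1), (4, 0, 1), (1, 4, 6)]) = 7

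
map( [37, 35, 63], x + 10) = 37+10=47, 35+10=45, 63+10=73
= [47, 45, 73]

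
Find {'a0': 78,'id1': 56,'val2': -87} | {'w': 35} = {'a0': 78, 'id1': 56, 'val2': -87, 'w': 35}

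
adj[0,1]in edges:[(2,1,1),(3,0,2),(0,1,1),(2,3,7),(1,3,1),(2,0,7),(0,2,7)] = 1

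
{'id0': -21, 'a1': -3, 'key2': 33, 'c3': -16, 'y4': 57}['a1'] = -3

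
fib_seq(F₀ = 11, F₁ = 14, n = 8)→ [11, 14, 25, 39, 64, 103, 167, 270]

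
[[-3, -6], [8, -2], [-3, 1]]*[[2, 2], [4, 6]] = C[0][0] = (-3)*(2) + (-6)*(4) = -30
C[0][1] = (-3)*(2) + (-6)*(6) = -42
C[1][0] = (8)*(2) + (-2)*(4) = 8
C[1][1] = (8)*(2) + (-2)*(6) = 4
C[2][0] = (-3)*(2) + (1)*(4) = -2
C[2][1] = (-3)*(2) + (1)*(6) = 0
= [[-30, -42], [8, 4], [-2, 0]]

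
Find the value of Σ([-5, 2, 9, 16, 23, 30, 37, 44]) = (-5) + 2 + 9 + 16 + 23 + 30 + 37 + 44
= 156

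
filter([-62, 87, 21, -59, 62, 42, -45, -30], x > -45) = [87, 21, 62, 42, -30]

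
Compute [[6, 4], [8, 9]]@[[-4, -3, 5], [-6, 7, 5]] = C[0][0] = (6)*(-4) + (4)*(-6) = -48
C[0][1] = (6)*(-3) + (4)*(7) = 10
C[0][2] = (6)*(5) + (4)*(5) = 50
C[1][0] = (8)*(-4) + (9)*(-6) = -86
C[1][1] = (8)*(-3) + (9)*(7) = 39
C[1][2] = (8)*(5) + (9)*(5) = 85
= [[-48, 10, 50], [-86, 39, 85]]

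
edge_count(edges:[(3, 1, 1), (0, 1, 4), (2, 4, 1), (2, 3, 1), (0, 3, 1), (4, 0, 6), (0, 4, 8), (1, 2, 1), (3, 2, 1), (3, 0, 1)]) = 10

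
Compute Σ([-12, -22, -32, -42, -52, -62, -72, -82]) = (-12) + (-22) + (-32) + (-42) + (-52) + (-62) + (-72) + (-82)
= -376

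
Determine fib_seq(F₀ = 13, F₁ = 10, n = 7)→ F_2 = F_1 + F_0 = 23
F_3 = F_2 + F_1 = 33
F_4 = F_3 + F_2 = 56
...
= [13, 10, 23, 33, 56, 89, 145]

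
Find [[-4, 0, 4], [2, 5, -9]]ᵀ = [[-4, 2], [0, 5], [4, -9]]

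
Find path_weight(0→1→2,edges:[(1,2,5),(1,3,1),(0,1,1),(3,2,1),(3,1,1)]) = 6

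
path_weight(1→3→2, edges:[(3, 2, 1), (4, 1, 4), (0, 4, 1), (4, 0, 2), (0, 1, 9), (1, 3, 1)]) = 2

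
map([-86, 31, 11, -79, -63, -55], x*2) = [-172, 62, 22, -158, -126, -110]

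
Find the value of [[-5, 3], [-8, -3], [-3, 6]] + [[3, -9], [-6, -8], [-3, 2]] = [[-2, -6], [-14, -11], [-6, 8]]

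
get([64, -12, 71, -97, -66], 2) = 71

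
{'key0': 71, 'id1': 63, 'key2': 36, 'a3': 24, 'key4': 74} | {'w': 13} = {'key0': 71, 'id1': 63, 'key2': 36, 'a3': 24, 'key4': 74, 'w': 13}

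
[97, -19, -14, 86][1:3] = [-19, -14]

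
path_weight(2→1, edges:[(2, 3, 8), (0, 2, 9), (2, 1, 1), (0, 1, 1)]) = w(2→1)=1
= 1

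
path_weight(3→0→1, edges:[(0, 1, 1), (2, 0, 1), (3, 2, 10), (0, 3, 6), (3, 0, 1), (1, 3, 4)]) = w(3→0)=1 + w(0→1)=1
= 2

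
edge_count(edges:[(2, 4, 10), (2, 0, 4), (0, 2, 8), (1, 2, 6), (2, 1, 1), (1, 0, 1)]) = 6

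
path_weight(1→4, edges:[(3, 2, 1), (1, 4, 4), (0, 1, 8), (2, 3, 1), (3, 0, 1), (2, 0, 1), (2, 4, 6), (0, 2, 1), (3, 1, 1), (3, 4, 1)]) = 4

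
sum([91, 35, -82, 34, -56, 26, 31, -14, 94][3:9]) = 115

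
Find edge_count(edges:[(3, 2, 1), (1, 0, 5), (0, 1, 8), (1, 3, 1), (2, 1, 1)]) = 5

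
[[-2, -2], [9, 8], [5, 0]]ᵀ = [[-2, 9, 5], [-2, 8, 0]]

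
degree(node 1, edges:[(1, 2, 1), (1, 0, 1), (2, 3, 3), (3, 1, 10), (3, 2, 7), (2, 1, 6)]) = 4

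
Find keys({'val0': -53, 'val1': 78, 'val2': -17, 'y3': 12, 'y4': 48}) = ['val0', 'val1', 'val2', 'y3', 'y4']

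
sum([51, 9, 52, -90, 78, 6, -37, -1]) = 68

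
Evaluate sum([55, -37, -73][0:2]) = slice → [55, -37]
55 + (-37)
= 18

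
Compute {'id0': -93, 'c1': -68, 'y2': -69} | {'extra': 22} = {'id0': -93, 'c1': -68, 'y2': -69, 'extra': 22}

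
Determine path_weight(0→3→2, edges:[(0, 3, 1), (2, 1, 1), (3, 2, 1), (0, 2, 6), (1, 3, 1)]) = 2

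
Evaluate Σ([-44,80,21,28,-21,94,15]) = 173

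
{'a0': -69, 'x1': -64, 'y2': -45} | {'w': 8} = {'a0': -69, 'x1': -64, 'y2': -45, 'w': 8}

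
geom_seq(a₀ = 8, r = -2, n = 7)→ a_0 = 8*(-2)^0 = 8
a_1 = 8*(-2)^1 = -16
a_2 = 8*(-2)^2 = 32
...
= [8, -16, 32, -64, 128, -256, 512]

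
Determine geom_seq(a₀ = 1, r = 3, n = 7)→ a_0 = 1*3^0 = 1
a_1 = 1*3^1 = 3
a_2 = 1*3^2 = 9
...
= [1, 3, 9, 27, 81, 243, 729]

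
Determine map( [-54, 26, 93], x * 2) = -54*2=-108, 26*2=52, 93*2=186
= [-108, 52, 186]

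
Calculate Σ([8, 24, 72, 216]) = 320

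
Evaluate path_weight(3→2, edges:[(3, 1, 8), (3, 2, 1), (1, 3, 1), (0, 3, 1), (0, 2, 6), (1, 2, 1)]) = w(3→2)=1
= 1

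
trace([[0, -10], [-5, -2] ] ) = -2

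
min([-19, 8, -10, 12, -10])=-19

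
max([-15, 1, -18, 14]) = 14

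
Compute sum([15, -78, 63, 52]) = 52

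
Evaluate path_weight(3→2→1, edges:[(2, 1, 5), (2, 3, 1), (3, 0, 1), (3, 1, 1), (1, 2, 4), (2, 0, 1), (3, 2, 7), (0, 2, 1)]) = w(3→2)=7 + w(2→1)=5
= 12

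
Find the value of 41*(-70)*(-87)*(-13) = -3245970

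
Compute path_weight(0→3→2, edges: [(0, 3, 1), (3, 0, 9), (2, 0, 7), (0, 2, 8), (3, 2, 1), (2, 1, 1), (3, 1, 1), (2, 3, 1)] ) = w(0→3)=1 + w(3→2)=1
= 2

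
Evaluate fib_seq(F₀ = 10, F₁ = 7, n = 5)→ F_2 = F_1 + F_0 = 17
F_3 = F_2 + F_1 = 24
F_4 = F_3 + F_2 = 41
= [10, 7, 17, 24, 41]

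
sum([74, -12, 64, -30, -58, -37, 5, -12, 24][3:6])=-125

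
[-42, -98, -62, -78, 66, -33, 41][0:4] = [-42, -98, -62, -78]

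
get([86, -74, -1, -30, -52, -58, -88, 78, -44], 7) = 78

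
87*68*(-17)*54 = -5430888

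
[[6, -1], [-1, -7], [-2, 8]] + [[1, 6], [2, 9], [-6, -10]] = [[7, 5], [1, 2], [-8, -2]]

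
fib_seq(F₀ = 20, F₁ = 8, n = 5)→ [20, 8, 28, 36, 64]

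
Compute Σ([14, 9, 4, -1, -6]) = 20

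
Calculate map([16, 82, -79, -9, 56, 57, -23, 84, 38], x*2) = [32, 164, -158, -18, 112, 114, -46, 168, 76]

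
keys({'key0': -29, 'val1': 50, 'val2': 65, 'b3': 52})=['key0', 'val1', 'val2', 'b3']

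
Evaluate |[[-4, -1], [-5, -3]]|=7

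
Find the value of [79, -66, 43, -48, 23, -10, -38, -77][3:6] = [-48, 23, -10]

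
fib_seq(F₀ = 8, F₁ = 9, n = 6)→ F_2 = F_1 + F_0 = 17
F_3 = F_2 + F_1 = 26
F_4 = F_3 + F_2 = 43
...
= [8, 9, 17, 26, 43, 69]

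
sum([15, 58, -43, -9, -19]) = 2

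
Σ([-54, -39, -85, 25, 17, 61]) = -75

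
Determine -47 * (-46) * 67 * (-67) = -9705218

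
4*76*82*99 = 2467872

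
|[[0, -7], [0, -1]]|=0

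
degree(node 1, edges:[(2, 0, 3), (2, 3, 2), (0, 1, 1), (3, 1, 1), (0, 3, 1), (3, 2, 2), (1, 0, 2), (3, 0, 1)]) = 3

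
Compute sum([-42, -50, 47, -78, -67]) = (-42) + (-50) + 47 + (-78) + (-67)
= -190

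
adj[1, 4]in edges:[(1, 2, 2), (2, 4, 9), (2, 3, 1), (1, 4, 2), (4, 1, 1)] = 2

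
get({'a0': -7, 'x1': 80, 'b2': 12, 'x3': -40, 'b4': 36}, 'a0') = -7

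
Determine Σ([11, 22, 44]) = 77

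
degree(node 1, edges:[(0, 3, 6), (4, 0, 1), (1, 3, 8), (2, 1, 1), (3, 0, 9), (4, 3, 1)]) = 2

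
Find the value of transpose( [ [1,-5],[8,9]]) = [[1, 8], [-5, 9]]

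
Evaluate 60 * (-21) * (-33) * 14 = 582120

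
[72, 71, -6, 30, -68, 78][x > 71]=keep x where x > 71: 72✓, 71✗, -6✗, 30✗, -68✗, 78✓
= [72, 78]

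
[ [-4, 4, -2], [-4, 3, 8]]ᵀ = [[-4, -4], [4, 3], [-2, 8]]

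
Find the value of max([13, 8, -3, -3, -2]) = 13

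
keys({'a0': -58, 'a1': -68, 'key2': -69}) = ['a0', 'a1', 'key2']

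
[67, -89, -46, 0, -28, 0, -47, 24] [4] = -28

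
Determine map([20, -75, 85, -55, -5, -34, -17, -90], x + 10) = 20+10=30, -75+10=-65, 85+10=95, -55+10=-45, -5+10=5, -34+10=-24, -17+10=-7, -90+10=-80
= [30, -65, 95, -45, 5, -24, -7, -80]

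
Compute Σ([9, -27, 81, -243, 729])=9 + -27 + 81 + -243 + 729
= 549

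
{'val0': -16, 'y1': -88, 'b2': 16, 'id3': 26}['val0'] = -16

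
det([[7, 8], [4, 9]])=(7)*(9) - (8)*(4)
= 31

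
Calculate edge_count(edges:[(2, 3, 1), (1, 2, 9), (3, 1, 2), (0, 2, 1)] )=4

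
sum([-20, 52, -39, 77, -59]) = (-20) + 52 + (-39) + 77 + (-59)
= 11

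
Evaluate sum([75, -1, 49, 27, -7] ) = 143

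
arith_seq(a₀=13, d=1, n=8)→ a_0 = 13 + 0*1 = 13
a_1 = 13 + 1*1 = 14
a_2 = 13 + 2*1 = 15
...
= [13, 14, 15, 16, 17, 18, 19, 20]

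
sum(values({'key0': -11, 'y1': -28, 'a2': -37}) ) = (-11) + (-28) + (-37)
= -76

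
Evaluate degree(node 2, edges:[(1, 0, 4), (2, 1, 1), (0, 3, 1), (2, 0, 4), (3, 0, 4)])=incident: (2,1), (2,0)
= 2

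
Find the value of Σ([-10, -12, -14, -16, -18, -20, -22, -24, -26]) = (-10) + (-12) + (-14) + (-16) + (-18) + (-20) + (-22) + (-24) + (-26)
= -162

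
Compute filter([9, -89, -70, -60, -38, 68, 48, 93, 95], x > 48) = keep x where x > 48: 9✗, -89✗, -70✗, -60✗, -38✗, 68✓, 48✗, 93✓, 95✓
= [68, 93, 95]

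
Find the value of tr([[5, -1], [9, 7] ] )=diagonal: 5 + 7
= 12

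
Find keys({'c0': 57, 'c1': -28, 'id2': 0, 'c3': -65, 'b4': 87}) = ['c0', 'c1', 'id2', 'c3', 'b4']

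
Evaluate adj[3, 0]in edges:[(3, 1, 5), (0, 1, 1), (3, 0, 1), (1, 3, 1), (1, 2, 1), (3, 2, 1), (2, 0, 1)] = 1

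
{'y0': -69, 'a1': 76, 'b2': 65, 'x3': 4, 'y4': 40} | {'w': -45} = {'y0': -69, 'a1': 76, 'b2': 65, 'x3': 4, 'y4': 40, 'w': -45}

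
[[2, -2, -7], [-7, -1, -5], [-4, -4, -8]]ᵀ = [[2, -7, -4], [-2, -1, -4], [-7, -5, -8]]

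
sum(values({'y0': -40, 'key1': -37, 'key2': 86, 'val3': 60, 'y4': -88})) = (-40) + (-37) + 86 + 60 + (-88)
= -19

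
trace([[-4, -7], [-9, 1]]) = -3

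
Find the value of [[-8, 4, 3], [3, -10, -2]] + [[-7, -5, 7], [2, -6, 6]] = [[-15, -1, 10], [5, -16, 4]]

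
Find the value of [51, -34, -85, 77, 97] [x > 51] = [77, 97]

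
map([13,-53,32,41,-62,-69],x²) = [169, 2809, 1024, 1681, 3844, 4761]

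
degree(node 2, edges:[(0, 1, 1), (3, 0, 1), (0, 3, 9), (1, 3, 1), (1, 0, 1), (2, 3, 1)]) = 1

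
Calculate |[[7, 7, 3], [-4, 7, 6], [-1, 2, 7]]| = (1)*(7)*det([[7, 6], [2, 7]]) + (-1)*(7)*det([[-4, 6], [-1, 7]]) + (1)*(3)*det([[-4, 7], [-1, 2]])
= 259 + 154 + -3
= 410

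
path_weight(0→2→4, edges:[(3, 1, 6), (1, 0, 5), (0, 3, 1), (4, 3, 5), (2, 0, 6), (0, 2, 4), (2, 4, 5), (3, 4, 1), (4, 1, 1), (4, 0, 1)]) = 9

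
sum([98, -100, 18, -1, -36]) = 98 + (-100) + 18 + (-1) + (-36)
= -21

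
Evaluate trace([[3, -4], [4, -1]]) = 2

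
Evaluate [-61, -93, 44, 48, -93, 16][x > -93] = [-61, 44, 48, 16]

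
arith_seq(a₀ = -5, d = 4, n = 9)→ a_0 = -5 + 0*4 = -5
a_1 = -5 + 1*4 = -1
a_2 = -5 + 2*4 = 3
...
= [-5, -1, 3, 7, 11, 15, 19, 23, 27]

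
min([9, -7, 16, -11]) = -11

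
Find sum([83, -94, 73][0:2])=-11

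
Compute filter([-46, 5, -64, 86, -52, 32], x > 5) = [86, 32]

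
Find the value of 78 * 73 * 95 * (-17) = -9195810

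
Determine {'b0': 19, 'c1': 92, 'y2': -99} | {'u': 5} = {'b0': 19, 'c1': 92, 'y2': -99, 'u': 5}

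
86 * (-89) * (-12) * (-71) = -6521208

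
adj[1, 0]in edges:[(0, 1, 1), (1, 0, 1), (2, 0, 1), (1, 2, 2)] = 1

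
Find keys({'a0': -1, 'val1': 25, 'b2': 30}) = ['a0', 'val1', 'b2']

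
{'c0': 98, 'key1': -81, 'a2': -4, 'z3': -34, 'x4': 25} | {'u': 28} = {'c0': 98, 'key1': -81, 'a2': -4, 'z3': -34, 'x4': 25, 'u': 28}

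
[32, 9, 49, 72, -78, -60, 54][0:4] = [32, 9, 49, 72]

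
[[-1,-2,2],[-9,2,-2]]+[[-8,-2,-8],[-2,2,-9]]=[[-9, -4, -6], [-11, 4, -11]]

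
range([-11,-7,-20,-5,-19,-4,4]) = 24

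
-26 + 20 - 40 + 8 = -38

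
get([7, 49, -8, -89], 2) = -8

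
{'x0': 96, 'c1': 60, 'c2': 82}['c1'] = 60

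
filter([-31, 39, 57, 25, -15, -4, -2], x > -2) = keep x where x > -2: -31✗, 39✓, 57✓, 25✓, -15✗, -4✗, -2✗
= [39, 57, 25]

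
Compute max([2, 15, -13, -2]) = 15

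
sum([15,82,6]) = 15 + 82 + 6
= 103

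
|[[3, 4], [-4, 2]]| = 22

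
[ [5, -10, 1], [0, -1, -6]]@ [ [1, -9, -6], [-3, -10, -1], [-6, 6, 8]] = C[0][0] = (5)*(1) + (-10)*(-3) + (1)*(-6) = 29
C[0][1] = (5)*(-9) + (-10)*(-10) + (1)*(6) = 61
C[0][2] = (5)*(-6) + (-10)*(-1) + (1)*(8) = -12
C[1][0] = (0)*(1) + (-1)*(-3) + (-6)*(-6) = 39
C[1][1] = (0)*(-9) + (-1)*(-10) + (-6)*(6) = -26
C[1][2] = (0)*(-6) + (-1)*(-1) + (-6)*(8) = -47
= [[29, 61, -12], [39, -26, -47]]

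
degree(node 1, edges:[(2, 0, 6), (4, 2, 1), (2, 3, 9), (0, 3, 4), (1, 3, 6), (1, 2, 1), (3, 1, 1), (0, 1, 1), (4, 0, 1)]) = 4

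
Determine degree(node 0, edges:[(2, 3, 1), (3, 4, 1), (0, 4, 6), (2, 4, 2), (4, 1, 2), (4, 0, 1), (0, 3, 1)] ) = incident: (0,4), (4,0), (0,3)
= 3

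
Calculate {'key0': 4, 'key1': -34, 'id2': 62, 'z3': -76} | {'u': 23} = {'key0': 4, 'key1': -34, 'id2': 62, 'z3': -76, 'u': 23}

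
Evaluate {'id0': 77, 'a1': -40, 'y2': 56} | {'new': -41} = {'id0': 77, 'a1': -40, 'y2': 56, 'new': -41}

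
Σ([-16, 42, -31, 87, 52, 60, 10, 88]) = (-16) + 42 + (-31) + 87 + 52 + 60 + 10 + 88
= 292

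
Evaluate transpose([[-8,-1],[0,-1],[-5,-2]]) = [[-8, 0, -5], [-1, -1, -2]]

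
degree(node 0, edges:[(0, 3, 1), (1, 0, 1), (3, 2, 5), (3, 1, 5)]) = incident: (0,3), (1,0)
= 2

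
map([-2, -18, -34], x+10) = -2+10=8, -18+10=-8, -34+10=-24
= [8, -8, -24]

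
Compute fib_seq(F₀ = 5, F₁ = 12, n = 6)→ [5, 12, 17, 29, 46, 75]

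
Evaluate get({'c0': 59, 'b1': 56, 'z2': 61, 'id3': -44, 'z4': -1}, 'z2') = 61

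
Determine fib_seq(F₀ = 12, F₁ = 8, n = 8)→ [12, 8, 20, 28, 48, 76, 124, 200]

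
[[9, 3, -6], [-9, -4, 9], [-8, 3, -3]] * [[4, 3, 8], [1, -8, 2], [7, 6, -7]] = C[0][0] = (9)*(4) + (3)*(1) + (-6)*(7) = -3
C[0][1] = (9)*(3) + (3)*(-8) + (-6)*(6) = -33
C[0][2] = (9)*(8) + (3)*(2) + (-6)*(-7) = 120
C[1][0] = (-9)*(4) + (-4)*(1) + (9)*(7) = 23
C[1][1] = (-9)*(3) + (-4)*(-8) + (9)*(6) = 59
C[1][2] = (-9)*(8) + (-4)*(2) + (9)*(-7) = -143
... (3 more cells)
= [[-3, -33, 120], [23, 59, -143], [-50, -66, -37]]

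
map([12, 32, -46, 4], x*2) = [24, 64, -92, 8]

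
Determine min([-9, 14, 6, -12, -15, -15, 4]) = -15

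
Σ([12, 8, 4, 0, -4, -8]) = 12 + 8 + 4 + 0 + (-4) + (-8)
= 12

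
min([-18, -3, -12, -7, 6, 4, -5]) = -18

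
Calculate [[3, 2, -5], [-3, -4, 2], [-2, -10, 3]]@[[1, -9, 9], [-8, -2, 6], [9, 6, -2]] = [[-58, -61, 49], [47, 47, -55], [105, 56, -84]]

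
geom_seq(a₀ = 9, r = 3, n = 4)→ a_0 = 9*3^0 = 9
a_1 = 9*3^1 = 27
a_2 = 9*3^2 = 81
...
= [9, 27, 81, 243]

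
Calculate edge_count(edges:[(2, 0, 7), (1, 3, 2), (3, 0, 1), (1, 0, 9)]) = 4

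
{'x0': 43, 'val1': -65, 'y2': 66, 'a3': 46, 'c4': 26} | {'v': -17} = {'x0': 43, 'val1': -65, 'y2': 66, 'a3': 46, 'c4': 26, 'v': -17}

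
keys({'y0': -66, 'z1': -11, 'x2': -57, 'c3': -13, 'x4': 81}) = ['y0', 'z1', 'x2', 'c3', 'x4']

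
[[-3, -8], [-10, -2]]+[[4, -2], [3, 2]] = [[1, -10], [-7, 0]]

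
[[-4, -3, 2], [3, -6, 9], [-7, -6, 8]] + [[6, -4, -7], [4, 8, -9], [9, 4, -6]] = [[2, -7, -5], [7, 2, 0], [2, -2, 2]]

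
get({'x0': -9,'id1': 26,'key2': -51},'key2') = -51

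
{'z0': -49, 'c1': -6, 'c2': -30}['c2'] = -30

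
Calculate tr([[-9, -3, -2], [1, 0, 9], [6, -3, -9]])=-18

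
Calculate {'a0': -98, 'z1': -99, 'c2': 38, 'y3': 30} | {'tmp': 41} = {'a0': -98, 'z1': -99, 'c2': 38, 'y3': 30, 'tmp': 41}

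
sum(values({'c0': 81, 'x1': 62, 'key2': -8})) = 135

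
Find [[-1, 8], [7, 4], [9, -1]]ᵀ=[[-1, 7, 9], [8, 4, -1]]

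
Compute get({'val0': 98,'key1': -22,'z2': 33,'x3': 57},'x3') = 57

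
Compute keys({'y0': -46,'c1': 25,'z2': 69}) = ['y0', 'c1', 'z2']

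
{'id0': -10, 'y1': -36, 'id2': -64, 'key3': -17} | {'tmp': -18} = {'id0': -10, 'y1': -36, 'id2': -64, 'key3': -17, 'tmp': -18}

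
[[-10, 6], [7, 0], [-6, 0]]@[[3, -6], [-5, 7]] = [[-60, 102], [21, -42], [-18, 36]]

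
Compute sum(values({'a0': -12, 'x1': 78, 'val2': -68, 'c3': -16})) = -18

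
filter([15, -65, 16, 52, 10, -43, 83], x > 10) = [15, 16, 52, 83]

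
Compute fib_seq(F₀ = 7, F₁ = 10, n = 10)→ [7, 10, 17, 27, 44, 71, 115, 186, 301, 487]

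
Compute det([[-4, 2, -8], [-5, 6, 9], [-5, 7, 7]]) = (1)*(-4)*det([[6, 9], [7, 7]]) + (-1)*(2)*det([[-5, 9], [-5, 7]]) + (1)*(-8)*det([[-5, 6], [-5, 7]])
= 84 + -20 + 40
= 104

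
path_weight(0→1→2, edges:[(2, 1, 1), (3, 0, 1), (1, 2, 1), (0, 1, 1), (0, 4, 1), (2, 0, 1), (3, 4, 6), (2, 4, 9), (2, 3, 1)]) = w(0→1)=1 + w(1→2)=1
= 2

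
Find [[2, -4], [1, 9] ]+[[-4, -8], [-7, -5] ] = [[-2, -12], [-6, 4]]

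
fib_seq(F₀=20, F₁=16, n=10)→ F_2 = F_1 + F_0 = 36
F_3 = F_2 + F_1 = 52
F_4 = F_3 + F_2 = 88
...
= [20, 16, 36, 52, 88, 140, 228, 368, 596, 964]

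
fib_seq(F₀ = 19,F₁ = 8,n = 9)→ F_2 = F_1 + F_0 = 27
F_3 = F_2 + F_1 = 35
F_4 = F_3 + F_2 = 62
...
= [19, 8, 27, 35, 62, 97, 159, 256, 415]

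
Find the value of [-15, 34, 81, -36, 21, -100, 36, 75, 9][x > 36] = [81, 75]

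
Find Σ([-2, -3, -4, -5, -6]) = -20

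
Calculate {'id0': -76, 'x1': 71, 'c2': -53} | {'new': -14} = {'id0': -76, 'x1': 71, 'c2': -53, 'new': -14}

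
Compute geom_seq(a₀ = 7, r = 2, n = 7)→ [7, 14, 28, 56, 112, 224, 448]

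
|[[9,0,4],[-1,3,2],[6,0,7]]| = (1)*(9)*det([[3, 2], [0, 7]]) + (-1)*(0)*det([[-1, 2], [6, 7]]) + (1)*(4)*det([[-1, 3], [6, 0]])
= 189 + 0 + -72
= 117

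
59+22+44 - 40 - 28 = 57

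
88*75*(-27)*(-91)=16216200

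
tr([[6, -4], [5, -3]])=diagonal: 6 + (-3)
= 3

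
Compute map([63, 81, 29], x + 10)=[73, 91, 39]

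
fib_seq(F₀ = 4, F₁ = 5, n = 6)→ F_2 = F_1 + F_0 = 9
F_3 = F_2 + F_1 = 14
F_4 = F_3 + F_2 = 23
...
= [4, 5, 9, 14, 23, 37]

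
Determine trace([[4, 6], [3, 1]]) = 5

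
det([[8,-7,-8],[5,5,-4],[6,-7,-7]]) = -61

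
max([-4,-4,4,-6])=4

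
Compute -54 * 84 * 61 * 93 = -25732728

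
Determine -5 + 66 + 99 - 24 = 136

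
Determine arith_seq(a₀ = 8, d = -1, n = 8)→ [8, 7, 6, 5, 4, 3, 2, 1]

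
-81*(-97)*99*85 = 66116655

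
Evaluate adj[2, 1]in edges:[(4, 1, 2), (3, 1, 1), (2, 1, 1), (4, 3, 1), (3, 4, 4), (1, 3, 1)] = 1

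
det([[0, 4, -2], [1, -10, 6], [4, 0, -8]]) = (1)*(0)*det([[-10, 6], [0, -8]]) + (-1)*(4)*det([[1, 6], [4, -8]]) + (1)*(-2)*det([[1, -10], [4, 0]])
= 0 + 128 + -80
= 48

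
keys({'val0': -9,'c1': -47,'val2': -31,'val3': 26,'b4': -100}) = ['val0', 'c1', 'val2', 'val3', 'b4']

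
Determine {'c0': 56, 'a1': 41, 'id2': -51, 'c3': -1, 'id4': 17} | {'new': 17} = {'c0': 56, 'a1': 41, 'id2': -51, 'c3': -1, 'id4': 17, 'new': 17}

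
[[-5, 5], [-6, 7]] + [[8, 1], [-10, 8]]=[[3, 6], [-16, 15]]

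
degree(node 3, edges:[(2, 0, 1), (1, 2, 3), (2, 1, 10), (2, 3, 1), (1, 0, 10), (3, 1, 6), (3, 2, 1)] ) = incident: (2,3), (3,1), (3,2)
= 3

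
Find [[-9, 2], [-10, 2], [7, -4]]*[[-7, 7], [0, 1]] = C[0][0] = (-9)*(-7) + (2)*(0) = 63
C[0][1] = (-9)*(7) + (2)*(1) = -61
C[1][0] = (-10)*(-7) + (2)*(0) = 70
C[1][1] = (-10)*(7) + (2)*(1) = -68
C[2][0] = (7)*(-7) + (-4)*(0) = -49
C[2][1] = (7)*(7) + (-4)*(1) = 45
= [[63, -61], [70, -68], [-49, 45]]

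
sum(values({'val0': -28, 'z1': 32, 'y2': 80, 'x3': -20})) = 64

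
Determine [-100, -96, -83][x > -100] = keep x where x > -100: -100✗, -96✓, -83✓
= [-96, -83]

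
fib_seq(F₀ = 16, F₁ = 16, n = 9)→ F_2 = F_1 + F_0 = 32
F_3 = F_2 + F_1 = 48
F_4 = F_3 + F_2 = 80
...
= [16, 16, 32, 48, 80, 128, 208, 336, 544]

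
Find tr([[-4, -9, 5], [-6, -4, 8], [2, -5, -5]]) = diagonal: (-4) + (-4) + (-5)
= -13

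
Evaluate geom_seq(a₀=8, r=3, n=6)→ a_0 = 8*3^0 = 8
a_1 = 8*3^1 = 24
a_2 = 8*3^2 = 72
...
= [8, 24, 72, 216, 648, 1944]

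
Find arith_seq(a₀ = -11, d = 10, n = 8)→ [-11, -1, 9, 19, 29, 39, 49, 59]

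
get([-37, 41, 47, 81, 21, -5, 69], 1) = 41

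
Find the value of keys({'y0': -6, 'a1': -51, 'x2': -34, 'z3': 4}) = ['y0', 'a1', 'x2', 'z3']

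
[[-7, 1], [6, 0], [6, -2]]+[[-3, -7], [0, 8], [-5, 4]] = [[-10, -6], [6, 8], [1, 2]]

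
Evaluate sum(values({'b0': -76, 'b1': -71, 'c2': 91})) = (-76) + (-71) + 91
= -56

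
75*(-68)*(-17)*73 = 6329100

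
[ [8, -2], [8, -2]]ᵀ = [[8, 8], [-2, -2]]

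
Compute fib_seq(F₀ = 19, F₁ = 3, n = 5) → F_2 = F_1 + F_0 = 22
F_3 = F_2 + F_1 = 25
F_4 = F_3 + F_2 = 47
= [19, 3, 22, 25, 47]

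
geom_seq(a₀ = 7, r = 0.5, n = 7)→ [7.0, 3.5, 1.75, 0.875, 0.4375, 0.21875, 0.109375]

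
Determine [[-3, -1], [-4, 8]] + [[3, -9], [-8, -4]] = [[0, -10], [-12, 4]]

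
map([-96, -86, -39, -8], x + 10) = -96+10=-86, -86+10=-76, -39+10=-29, -8+10=2
= [-86, -76, -29, 2]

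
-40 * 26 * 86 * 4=-357760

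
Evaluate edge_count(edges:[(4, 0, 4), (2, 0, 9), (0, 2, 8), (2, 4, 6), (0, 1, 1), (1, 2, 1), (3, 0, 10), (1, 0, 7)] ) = 8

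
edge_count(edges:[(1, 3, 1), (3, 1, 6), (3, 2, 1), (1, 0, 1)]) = 4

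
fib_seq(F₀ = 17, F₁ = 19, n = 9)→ [17, 19, 36, 55, 91, 146, 237, 383, 620]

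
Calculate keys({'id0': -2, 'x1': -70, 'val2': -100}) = ['id0', 'x1', 'val2']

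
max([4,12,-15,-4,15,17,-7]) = 17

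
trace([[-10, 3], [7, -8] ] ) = diagonal: (-10) + (-8)
= -18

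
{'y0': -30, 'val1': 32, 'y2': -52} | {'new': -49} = {'y0': -30, 'val1': 32, 'y2': -52, 'new': -49}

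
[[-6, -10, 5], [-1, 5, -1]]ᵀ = [[-6, -1], [-10, 5], [5, -1]]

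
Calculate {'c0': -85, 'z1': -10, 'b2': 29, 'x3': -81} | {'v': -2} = {'c0': -85, 'z1': -10, 'b2': 29, 'x3': -81, 'v': -2}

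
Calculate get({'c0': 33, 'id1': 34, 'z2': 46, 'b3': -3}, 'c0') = 33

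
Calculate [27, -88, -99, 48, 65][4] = 65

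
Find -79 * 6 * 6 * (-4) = 11376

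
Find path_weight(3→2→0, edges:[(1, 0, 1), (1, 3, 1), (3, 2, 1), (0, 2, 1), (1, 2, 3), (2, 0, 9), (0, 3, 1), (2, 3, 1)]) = w(3→2)=1 + w(2→0)=9
= 10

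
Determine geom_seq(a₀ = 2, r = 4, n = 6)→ [2, 8, 32, 128, 512, 2048]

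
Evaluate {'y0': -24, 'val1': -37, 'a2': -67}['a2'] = -67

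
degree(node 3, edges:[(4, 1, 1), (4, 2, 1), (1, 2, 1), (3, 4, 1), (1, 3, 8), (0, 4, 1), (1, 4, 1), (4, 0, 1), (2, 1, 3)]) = incident: (3,4), (1,3)
= 2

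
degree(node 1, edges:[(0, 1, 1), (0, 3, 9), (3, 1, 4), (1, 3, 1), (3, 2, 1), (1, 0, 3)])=incident: (0,1), (3,1), (1,3), (1,0)
= 4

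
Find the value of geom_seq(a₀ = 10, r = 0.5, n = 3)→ [10.0, 5.0, 2.5]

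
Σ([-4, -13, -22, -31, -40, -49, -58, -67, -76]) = -360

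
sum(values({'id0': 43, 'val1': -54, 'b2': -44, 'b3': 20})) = 43 + (-54) + (-44) + 20
= -35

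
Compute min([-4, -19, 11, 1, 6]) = -19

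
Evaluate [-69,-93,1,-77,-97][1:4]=[-93, 1, -77]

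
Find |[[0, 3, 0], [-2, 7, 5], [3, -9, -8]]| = (1)*(0)*det([[7, 5], [-9, -8]]) + (-1)*(3)*det([[-2, 5], [3, -8]]) + (1)*(0)*det([[-2, 7], [3, -9]])
= 0 + -3 + 0
= -3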